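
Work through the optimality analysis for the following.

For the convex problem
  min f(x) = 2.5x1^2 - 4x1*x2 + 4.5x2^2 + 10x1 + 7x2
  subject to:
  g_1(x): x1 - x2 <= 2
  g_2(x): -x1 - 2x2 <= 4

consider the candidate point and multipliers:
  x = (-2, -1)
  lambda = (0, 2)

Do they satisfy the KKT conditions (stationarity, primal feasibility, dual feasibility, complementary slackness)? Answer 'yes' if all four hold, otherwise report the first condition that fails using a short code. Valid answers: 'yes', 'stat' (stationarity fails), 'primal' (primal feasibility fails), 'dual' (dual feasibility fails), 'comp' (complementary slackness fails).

Gradient of f: grad f(x) = Q x + c = (4, 6)
Constraint values g_i(x) = a_i^T x - b_i:
  g_1((-2, -1)) = -3
  g_2((-2, -1)) = 0
Stationarity residual: grad f(x) + sum_i lambda_i a_i = (2, 2)
  -> stationarity FAILS
Primal feasibility (all g_i <= 0): OK
Dual feasibility (all lambda_i >= 0): OK
Complementary slackness (lambda_i * g_i(x) = 0 for all i): OK

Verdict: the first failing condition is stationarity -> stat.

stat


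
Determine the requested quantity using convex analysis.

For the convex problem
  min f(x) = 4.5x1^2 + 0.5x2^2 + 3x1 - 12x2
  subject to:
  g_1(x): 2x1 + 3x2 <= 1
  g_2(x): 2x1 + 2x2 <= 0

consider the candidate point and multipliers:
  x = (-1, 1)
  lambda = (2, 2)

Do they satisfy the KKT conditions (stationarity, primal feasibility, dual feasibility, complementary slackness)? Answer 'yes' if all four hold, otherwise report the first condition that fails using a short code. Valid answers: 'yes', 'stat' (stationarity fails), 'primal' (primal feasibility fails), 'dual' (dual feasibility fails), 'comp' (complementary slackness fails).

Gradient of f: grad f(x) = Q x + c = (-6, -11)
Constraint values g_i(x) = a_i^T x - b_i:
  g_1((-1, 1)) = 0
  g_2((-1, 1)) = 0
Stationarity residual: grad f(x) + sum_i lambda_i a_i = (2, -1)
  -> stationarity FAILS
Primal feasibility (all g_i <= 0): OK
Dual feasibility (all lambda_i >= 0): OK
Complementary slackness (lambda_i * g_i(x) = 0 for all i): OK

Verdict: the first failing condition is stationarity -> stat.

stat


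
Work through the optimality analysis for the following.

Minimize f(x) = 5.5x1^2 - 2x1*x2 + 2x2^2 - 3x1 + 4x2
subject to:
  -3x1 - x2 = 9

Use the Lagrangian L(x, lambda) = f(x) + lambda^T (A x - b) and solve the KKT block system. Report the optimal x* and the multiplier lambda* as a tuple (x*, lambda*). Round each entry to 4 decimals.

Form the Lagrangian:
  L(x, lambda) = (1/2) x^T Q x + c^T x + lambda^T (A x - b)
Stationarity (grad_x L = 0): Q x + c + A^T lambda = 0.
Primal feasibility: A x = b.

This gives the KKT block system:
  [ Q   A^T ] [ x     ]   [-c ]
  [ A    0  ] [ lambda ] = [ b ]

Solving the linear system:
  x*      = (-1.8814, -3.3559)
  lambda* = (-5.661)
  f(x*)   = 21.5847

x* = (-1.8814, -3.3559), lambda* = (-5.661)


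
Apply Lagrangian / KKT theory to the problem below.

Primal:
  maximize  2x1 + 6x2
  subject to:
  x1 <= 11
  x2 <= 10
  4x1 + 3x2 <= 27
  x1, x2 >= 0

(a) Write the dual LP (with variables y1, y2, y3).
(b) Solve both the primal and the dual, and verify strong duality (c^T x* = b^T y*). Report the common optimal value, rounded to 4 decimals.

The standard primal-dual pair for 'max c^T x s.t. A x <= b, x >= 0' is:
  Dual:  min b^T y  s.t.  A^T y >= c,  y >= 0.

So the dual LP is:
  minimize  11y1 + 10y2 + 27y3
  subject to:
    y1 + 4y3 >= 2
    y2 + 3y3 >= 6
    y1, y2, y3 >= 0

Solving the primal: x* = (0, 9).
  primal value c^T x* = 54.
Solving the dual: y* = (0, 0, 2).
  dual value b^T y* = 54.
Strong duality: c^T x* = b^T y*. Confirmed.

54


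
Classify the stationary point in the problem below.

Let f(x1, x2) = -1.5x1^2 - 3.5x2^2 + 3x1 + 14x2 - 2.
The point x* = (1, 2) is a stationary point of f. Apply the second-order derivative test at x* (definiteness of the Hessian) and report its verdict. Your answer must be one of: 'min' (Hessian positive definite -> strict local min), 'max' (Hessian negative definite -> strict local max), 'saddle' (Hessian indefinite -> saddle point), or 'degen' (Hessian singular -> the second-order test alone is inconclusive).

Compute the Hessian H = grad^2 f:
  H = [[-3, 0], [0, -7]]
Verify stationarity: grad f(x*) = H x* + g = (0, 0).
Eigenvalues of H: -7, -3.
Both eigenvalues < 0, so H is negative definite -> x* is a strict local max.

max


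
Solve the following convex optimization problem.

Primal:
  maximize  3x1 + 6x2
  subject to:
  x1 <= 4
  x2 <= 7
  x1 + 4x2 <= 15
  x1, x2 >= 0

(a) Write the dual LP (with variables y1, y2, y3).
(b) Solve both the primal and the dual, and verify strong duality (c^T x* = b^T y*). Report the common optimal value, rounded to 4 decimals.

The standard primal-dual pair for 'max c^T x s.t. A x <= b, x >= 0' is:
  Dual:  min b^T y  s.t.  A^T y >= c,  y >= 0.

So the dual LP is:
  minimize  4y1 + 7y2 + 15y3
  subject to:
    y1 + y3 >= 3
    y2 + 4y3 >= 6
    y1, y2, y3 >= 0

Solving the primal: x* = (4, 2.75).
  primal value c^T x* = 28.5.
Solving the dual: y* = (1.5, 0, 1.5).
  dual value b^T y* = 28.5.
Strong duality: c^T x* = b^T y*. Confirmed.

28.5


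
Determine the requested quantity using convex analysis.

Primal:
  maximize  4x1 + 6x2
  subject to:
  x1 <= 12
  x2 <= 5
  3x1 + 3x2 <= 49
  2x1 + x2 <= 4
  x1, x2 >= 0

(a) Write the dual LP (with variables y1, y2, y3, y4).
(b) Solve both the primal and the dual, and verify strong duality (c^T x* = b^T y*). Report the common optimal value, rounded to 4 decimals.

The standard primal-dual pair for 'max c^T x s.t. A x <= b, x >= 0' is:
  Dual:  min b^T y  s.t.  A^T y >= c,  y >= 0.

So the dual LP is:
  minimize  12y1 + 5y2 + 49y3 + 4y4
  subject to:
    y1 + 3y3 + 2y4 >= 4
    y2 + 3y3 + y4 >= 6
    y1, y2, y3, y4 >= 0

Solving the primal: x* = (0, 4).
  primal value c^T x* = 24.
Solving the dual: y* = (0, 0, 0, 6).
  dual value b^T y* = 24.
Strong duality: c^T x* = b^T y*. Confirmed.

24


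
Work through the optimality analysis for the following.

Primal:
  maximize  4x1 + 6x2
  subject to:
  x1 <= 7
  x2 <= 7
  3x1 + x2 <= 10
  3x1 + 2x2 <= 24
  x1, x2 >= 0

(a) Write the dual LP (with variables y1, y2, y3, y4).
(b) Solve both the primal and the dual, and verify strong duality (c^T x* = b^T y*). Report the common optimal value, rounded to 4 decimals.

The standard primal-dual pair for 'max c^T x s.t. A x <= b, x >= 0' is:
  Dual:  min b^T y  s.t.  A^T y >= c,  y >= 0.

So the dual LP is:
  minimize  7y1 + 7y2 + 10y3 + 24y4
  subject to:
    y1 + 3y3 + 3y4 >= 4
    y2 + y3 + 2y4 >= 6
    y1, y2, y3, y4 >= 0

Solving the primal: x* = (1, 7).
  primal value c^T x* = 46.
Solving the dual: y* = (0, 4.6667, 1.3333, 0).
  dual value b^T y* = 46.
Strong duality: c^T x* = b^T y*. Confirmed.

46


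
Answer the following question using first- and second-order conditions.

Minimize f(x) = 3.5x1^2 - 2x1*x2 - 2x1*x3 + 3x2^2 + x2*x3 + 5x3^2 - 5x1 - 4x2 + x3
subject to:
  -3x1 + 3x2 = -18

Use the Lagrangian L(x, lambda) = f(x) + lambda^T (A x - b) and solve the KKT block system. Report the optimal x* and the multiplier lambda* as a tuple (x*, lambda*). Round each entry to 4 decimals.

Form the Lagrangian:
  L(x, lambda) = (1/2) x^T Q x + c^T x + lambda^T (A x - b)
Stationarity (grad_x L = 0): Q x + c + A^T lambda = 0.
Primal feasibility: A x = b.

This gives the KKT block system:
  [ Q   A^T ] [ x     ]   [-c ]
  [ A    0  ] [ lambda ] = [ b ]

Solving the linear system:
  x*      = (3.764, -2.236, 0.8764)
  lambda* = (8.0225)
  f(x*)   = 67.7022

x* = (3.764, -2.236, 0.8764), lambda* = (8.0225)


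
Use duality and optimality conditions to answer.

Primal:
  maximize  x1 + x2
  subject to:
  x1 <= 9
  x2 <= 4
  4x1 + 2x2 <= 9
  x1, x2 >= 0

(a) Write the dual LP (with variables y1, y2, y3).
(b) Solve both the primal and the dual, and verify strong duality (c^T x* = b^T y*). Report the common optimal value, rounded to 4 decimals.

The standard primal-dual pair for 'max c^T x s.t. A x <= b, x >= 0' is:
  Dual:  min b^T y  s.t.  A^T y >= c,  y >= 0.

So the dual LP is:
  minimize  9y1 + 4y2 + 9y3
  subject to:
    y1 + 4y3 >= 1
    y2 + 2y3 >= 1
    y1, y2, y3 >= 0

Solving the primal: x* = (0.25, 4).
  primal value c^T x* = 4.25.
Solving the dual: y* = (0, 0.5, 0.25).
  dual value b^T y* = 4.25.
Strong duality: c^T x* = b^T y*. Confirmed.

4.25


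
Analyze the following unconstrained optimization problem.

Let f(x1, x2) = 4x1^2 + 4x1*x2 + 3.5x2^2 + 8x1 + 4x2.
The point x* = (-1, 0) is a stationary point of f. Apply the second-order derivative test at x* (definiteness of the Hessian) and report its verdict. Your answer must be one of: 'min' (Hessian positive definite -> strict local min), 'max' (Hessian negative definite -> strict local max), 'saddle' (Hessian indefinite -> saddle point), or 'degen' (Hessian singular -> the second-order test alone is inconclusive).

Compute the Hessian H = grad^2 f:
  H = [[8, 4], [4, 7]]
Verify stationarity: grad f(x*) = H x* + g = (0, 0).
Eigenvalues of H: 3.4689, 11.5311.
Both eigenvalues > 0, so H is positive definite -> x* is a strict local min.

min


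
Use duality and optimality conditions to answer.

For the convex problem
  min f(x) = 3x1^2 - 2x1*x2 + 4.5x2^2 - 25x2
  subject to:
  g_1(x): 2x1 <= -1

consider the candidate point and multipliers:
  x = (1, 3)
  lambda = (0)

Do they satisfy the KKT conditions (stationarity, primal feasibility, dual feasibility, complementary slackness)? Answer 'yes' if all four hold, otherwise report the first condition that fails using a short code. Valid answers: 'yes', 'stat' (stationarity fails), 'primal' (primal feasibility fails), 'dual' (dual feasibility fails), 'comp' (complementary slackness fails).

Gradient of f: grad f(x) = Q x + c = (0, 0)
Constraint values g_i(x) = a_i^T x - b_i:
  g_1((1, 3)) = 3
Stationarity residual: grad f(x) + sum_i lambda_i a_i = (0, 0)
  -> stationarity OK
Primal feasibility (all g_i <= 0): FAILS
Dual feasibility (all lambda_i >= 0): OK
Complementary slackness (lambda_i * g_i(x) = 0 for all i): OK

Verdict: the first failing condition is primal_feasibility -> primal.

primal


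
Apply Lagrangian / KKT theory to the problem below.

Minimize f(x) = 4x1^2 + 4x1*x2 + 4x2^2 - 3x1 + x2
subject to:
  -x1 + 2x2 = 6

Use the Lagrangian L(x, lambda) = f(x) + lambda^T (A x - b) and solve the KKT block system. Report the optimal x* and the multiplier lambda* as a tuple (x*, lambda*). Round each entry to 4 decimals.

Form the Lagrangian:
  L(x, lambda) = (1/2) x^T Q x + c^T x + lambda^T (A x - b)
Stationarity (grad_x L = 0): Q x + c + A^T lambda = 0.
Primal feasibility: A x = b.

This gives the KKT block system:
  [ Q   A^T ] [ x     ]   [-c ]
  [ A    0  ] [ lambda ] = [ b ]

Solving the linear system:
  x*      = (-1.5357, 2.2321)
  lambda* = (-6.3571)
  f(x*)   = 22.4911

x* = (-1.5357, 2.2321), lambda* = (-6.3571)


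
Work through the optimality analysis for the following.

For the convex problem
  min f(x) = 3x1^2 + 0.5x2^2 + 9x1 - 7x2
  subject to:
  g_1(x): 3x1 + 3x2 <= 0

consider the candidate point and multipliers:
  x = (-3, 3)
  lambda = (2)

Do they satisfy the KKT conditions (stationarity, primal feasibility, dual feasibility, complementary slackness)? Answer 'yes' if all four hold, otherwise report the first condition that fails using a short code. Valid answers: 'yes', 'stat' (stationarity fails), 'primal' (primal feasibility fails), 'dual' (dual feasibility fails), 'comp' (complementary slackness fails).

Gradient of f: grad f(x) = Q x + c = (-9, -4)
Constraint values g_i(x) = a_i^T x - b_i:
  g_1((-3, 3)) = 0
Stationarity residual: grad f(x) + sum_i lambda_i a_i = (-3, 2)
  -> stationarity FAILS
Primal feasibility (all g_i <= 0): OK
Dual feasibility (all lambda_i >= 0): OK
Complementary slackness (lambda_i * g_i(x) = 0 for all i): OK

Verdict: the first failing condition is stationarity -> stat.

stat


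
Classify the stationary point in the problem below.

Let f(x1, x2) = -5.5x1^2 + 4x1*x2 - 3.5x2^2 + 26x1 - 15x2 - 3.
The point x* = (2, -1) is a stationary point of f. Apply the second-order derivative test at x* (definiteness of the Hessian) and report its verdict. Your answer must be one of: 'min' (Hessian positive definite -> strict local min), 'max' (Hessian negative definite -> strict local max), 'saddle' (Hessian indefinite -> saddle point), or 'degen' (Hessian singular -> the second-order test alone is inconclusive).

Compute the Hessian H = grad^2 f:
  H = [[-11, 4], [4, -7]]
Verify stationarity: grad f(x*) = H x* + g = (0, 0).
Eigenvalues of H: -13.4721, -4.5279.
Both eigenvalues < 0, so H is negative definite -> x* is a strict local max.

max


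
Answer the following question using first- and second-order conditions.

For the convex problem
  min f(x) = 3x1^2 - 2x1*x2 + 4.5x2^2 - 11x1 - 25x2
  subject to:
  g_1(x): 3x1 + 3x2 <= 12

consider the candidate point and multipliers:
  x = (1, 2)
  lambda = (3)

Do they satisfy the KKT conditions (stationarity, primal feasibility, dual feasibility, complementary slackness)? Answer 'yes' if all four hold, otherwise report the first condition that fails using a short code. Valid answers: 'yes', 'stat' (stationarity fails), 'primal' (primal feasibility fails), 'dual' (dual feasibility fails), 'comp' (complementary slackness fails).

Gradient of f: grad f(x) = Q x + c = (-9, -9)
Constraint values g_i(x) = a_i^T x - b_i:
  g_1((1, 2)) = -3
Stationarity residual: grad f(x) + sum_i lambda_i a_i = (0, 0)
  -> stationarity OK
Primal feasibility (all g_i <= 0): OK
Dual feasibility (all lambda_i >= 0): OK
Complementary slackness (lambda_i * g_i(x) = 0 for all i): FAILS

Verdict: the first failing condition is complementary_slackness -> comp.

comp


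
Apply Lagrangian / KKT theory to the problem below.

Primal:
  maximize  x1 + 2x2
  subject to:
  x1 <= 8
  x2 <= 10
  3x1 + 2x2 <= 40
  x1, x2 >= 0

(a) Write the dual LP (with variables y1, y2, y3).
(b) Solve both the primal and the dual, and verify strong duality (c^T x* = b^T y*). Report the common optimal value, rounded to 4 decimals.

The standard primal-dual pair for 'max c^T x s.t. A x <= b, x >= 0' is:
  Dual:  min b^T y  s.t.  A^T y >= c,  y >= 0.

So the dual LP is:
  minimize  8y1 + 10y2 + 40y3
  subject to:
    y1 + 3y3 >= 1
    y2 + 2y3 >= 2
    y1, y2, y3 >= 0

Solving the primal: x* = (6.6667, 10).
  primal value c^T x* = 26.6667.
Solving the dual: y* = (0, 1.3333, 0.3333).
  dual value b^T y* = 26.6667.
Strong duality: c^T x* = b^T y*. Confirmed.

26.6667


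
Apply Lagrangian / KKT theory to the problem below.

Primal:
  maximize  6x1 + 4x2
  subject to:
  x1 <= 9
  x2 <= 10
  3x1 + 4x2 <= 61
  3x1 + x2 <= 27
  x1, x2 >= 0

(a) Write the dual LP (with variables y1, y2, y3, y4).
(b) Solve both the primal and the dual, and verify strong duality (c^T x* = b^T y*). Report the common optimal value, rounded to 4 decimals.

The standard primal-dual pair for 'max c^T x s.t. A x <= b, x >= 0' is:
  Dual:  min b^T y  s.t.  A^T y >= c,  y >= 0.

So the dual LP is:
  minimize  9y1 + 10y2 + 61y3 + 27y4
  subject to:
    y1 + 3y3 + 3y4 >= 6
    y2 + 4y3 + y4 >= 4
    y1, y2, y3, y4 >= 0

Solving the primal: x* = (5.6667, 10).
  primal value c^T x* = 74.
Solving the dual: y* = (0, 2, 0, 2).
  dual value b^T y* = 74.
Strong duality: c^T x* = b^T y*. Confirmed.

74


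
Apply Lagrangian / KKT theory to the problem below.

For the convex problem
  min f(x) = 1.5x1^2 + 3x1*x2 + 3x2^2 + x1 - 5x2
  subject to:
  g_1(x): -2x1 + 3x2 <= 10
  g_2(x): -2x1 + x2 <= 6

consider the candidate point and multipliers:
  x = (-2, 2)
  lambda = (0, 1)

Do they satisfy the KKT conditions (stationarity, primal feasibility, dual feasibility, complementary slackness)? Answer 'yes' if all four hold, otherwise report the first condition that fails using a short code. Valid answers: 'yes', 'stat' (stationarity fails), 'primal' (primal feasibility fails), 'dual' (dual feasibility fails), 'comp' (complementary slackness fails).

Gradient of f: grad f(x) = Q x + c = (1, 1)
Constraint values g_i(x) = a_i^T x - b_i:
  g_1((-2, 2)) = 0
  g_2((-2, 2)) = 0
Stationarity residual: grad f(x) + sum_i lambda_i a_i = (-1, 2)
  -> stationarity FAILS
Primal feasibility (all g_i <= 0): OK
Dual feasibility (all lambda_i >= 0): OK
Complementary slackness (lambda_i * g_i(x) = 0 for all i): OK

Verdict: the first failing condition is stationarity -> stat.

stat


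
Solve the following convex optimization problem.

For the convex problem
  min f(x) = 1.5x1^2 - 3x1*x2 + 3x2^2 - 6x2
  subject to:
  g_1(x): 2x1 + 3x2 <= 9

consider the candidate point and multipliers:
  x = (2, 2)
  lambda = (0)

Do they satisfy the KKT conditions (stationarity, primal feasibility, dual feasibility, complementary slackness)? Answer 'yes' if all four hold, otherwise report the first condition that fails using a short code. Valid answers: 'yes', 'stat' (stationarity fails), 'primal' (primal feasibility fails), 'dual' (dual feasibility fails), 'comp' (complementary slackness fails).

Gradient of f: grad f(x) = Q x + c = (0, 0)
Constraint values g_i(x) = a_i^T x - b_i:
  g_1((2, 2)) = 1
Stationarity residual: grad f(x) + sum_i lambda_i a_i = (0, 0)
  -> stationarity OK
Primal feasibility (all g_i <= 0): FAILS
Dual feasibility (all lambda_i >= 0): OK
Complementary slackness (lambda_i * g_i(x) = 0 for all i): OK

Verdict: the first failing condition is primal_feasibility -> primal.

primal


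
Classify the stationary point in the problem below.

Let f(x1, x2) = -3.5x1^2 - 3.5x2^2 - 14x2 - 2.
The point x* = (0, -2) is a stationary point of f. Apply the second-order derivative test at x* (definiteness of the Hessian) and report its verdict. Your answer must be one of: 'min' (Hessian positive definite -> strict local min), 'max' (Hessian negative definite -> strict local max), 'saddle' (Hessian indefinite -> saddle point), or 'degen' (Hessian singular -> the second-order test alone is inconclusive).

Compute the Hessian H = grad^2 f:
  H = [[-7, 0], [0, -7]]
Verify stationarity: grad f(x*) = H x* + g = (0, 0).
Eigenvalues of H: -7, -7.
Both eigenvalues < 0, so H is negative definite -> x* is a strict local max.

max


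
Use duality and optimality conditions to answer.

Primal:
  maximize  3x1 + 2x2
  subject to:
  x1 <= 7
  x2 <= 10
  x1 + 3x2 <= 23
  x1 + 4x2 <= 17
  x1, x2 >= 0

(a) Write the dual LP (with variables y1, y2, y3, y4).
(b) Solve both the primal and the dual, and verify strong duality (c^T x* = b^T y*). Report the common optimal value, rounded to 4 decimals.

The standard primal-dual pair for 'max c^T x s.t. A x <= b, x >= 0' is:
  Dual:  min b^T y  s.t.  A^T y >= c,  y >= 0.

So the dual LP is:
  minimize  7y1 + 10y2 + 23y3 + 17y4
  subject to:
    y1 + y3 + y4 >= 3
    y2 + 3y3 + 4y4 >= 2
    y1, y2, y3, y4 >= 0

Solving the primal: x* = (7, 2.5).
  primal value c^T x* = 26.
Solving the dual: y* = (2.5, 0, 0, 0.5).
  dual value b^T y* = 26.
Strong duality: c^T x* = b^T y*. Confirmed.

26


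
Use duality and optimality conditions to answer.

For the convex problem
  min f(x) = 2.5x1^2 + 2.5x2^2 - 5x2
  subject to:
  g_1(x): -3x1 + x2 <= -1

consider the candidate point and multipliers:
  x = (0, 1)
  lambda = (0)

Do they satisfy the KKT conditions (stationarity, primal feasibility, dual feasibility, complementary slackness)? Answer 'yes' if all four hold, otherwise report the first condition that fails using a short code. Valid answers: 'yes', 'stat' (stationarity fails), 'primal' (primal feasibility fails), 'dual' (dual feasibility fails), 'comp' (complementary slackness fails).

Gradient of f: grad f(x) = Q x + c = (0, 0)
Constraint values g_i(x) = a_i^T x - b_i:
  g_1((0, 1)) = 2
Stationarity residual: grad f(x) + sum_i lambda_i a_i = (0, 0)
  -> stationarity OK
Primal feasibility (all g_i <= 0): FAILS
Dual feasibility (all lambda_i >= 0): OK
Complementary slackness (lambda_i * g_i(x) = 0 for all i): OK

Verdict: the first failing condition is primal_feasibility -> primal.

primal


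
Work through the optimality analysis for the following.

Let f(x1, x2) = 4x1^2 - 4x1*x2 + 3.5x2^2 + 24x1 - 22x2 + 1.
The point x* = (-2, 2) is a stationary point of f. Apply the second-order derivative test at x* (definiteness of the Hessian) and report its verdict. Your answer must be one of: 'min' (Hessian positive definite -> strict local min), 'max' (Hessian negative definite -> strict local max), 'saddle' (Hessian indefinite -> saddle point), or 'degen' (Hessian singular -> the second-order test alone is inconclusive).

Compute the Hessian H = grad^2 f:
  H = [[8, -4], [-4, 7]]
Verify stationarity: grad f(x*) = H x* + g = (0, 0).
Eigenvalues of H: 3.4689, 11.5311.
Both eigenvalues > 0, so H is positive definite -> x* is a strict local min.

min


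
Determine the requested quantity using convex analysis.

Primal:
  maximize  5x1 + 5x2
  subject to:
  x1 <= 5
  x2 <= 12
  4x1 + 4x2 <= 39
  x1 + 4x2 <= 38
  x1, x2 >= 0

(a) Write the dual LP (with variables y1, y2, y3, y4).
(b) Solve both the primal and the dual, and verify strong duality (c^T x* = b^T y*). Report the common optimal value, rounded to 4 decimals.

The standard primal-dual pair for 'max c^T x s.t. A x <= b, x >= 0' is:
  Dual:  min b^T y  s.t.  A^T y >= c,  y >= 0.

So the dual LP is:
  minimize  5y1 + 12y2 + 39y3 + 38y4
  subject to:
    y1 + 4y3 + y4 >= 5
    y2 + 4y3 + 4y4 >= 5
    y1, y2, y3, y4 >= 0

Solving the primal: x* = (5, 4.75).
  primal value c^T x* = 48.75.
Solving the dual: y* = (0, 0, 1.25, 0).
  dual value b^T y* = 48.75.
Strong duality: c^T x* = b^T y*. Confirmed.

48.75


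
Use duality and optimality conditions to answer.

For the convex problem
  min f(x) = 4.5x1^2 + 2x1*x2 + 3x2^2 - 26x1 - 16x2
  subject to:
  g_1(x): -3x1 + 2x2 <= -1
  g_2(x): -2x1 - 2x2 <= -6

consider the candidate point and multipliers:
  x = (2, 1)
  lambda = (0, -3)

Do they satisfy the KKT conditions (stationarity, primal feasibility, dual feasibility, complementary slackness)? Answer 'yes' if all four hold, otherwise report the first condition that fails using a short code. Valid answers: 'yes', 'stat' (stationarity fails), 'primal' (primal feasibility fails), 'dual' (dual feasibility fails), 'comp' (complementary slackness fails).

Gradient of f: grad f(x) = Q x + c = (-6, -6)
Constraint values g_i(x) = a_i^T x - b_i:
  g_1((2, 1)) = -3
  g_2((2, 1)) = 0
Stationarity residual: grad f(x) + sum_i lambda_i a_i = (0, 0)
  -> stationarity OK
Primal feasibility (all g_i <= 0): OK
Dual feasibility (all lambda_i >= 0): FAILS
Complementary slackness (lambda_i * g_i(x) = 0 for all i): OK

Verdict: the first failing condition is dual_feasibility -> dual.

dual


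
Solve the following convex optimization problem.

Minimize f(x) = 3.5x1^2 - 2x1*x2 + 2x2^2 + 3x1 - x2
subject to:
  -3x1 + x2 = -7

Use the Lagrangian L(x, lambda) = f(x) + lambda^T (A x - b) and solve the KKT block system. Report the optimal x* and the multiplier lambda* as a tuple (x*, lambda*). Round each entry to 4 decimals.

Form the Lagrangian:
  L(x, lambda) = (1/2) x^T Q x + c^T x + lambda^T (A x - b)
Stationarity (grad_x L = 0): Q x + c + A^T lambda = 0.
Primal feasibility: A x = b.

This gives the KKT block system:
  [ Q   A^T ] [ x     ]   [-c ]
  [ A    0  ] [ lambda ] = [ b ]

Solving the linear system:
  x*      = (2.2581, -0.2258)
  lambda* = (6.4194)
  f(x*)   = 25.9677

x* = (2.2581, -0.2258), lambda* = (6.4194)


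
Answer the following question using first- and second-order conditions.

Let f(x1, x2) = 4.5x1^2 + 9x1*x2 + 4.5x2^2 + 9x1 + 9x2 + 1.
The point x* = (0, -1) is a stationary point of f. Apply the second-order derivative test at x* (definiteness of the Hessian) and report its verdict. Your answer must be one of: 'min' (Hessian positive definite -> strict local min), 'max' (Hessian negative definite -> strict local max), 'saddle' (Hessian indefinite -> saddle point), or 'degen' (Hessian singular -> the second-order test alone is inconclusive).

Compute the Hessian H = grad^2 f:
  H = [[9, 9], [9, 9]]
Verify stationarity: grad f(x*) = H x* + g = (0, 0).
Eigenvalues of H: 0, 18.
H has a zero eigenvalue (singular; positive semidefinite but not definite), so H is neither positive definite, negative definite, nor indefinite. The second-order test alone is inconclusive -> degen.
(Indeed, f is constant along the null direction of H through x*, so x* is not a strict local extremum.)

degen


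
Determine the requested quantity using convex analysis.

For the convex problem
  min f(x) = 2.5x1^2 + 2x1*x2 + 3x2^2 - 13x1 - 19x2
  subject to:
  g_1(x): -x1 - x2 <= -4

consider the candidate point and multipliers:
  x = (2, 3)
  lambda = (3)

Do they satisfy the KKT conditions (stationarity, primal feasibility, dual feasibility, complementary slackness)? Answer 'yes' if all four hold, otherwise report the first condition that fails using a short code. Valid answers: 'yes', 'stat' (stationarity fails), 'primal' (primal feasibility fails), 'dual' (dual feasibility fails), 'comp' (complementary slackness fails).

Gradient of f: grad f(x) = Q x + c = (3, 3)
Constraint values g_i(x) = a_i^T x - b_i:
  g_1((2, 3)) = -1
Stationarity residual: grad f(x) + sum_i lambda_i a_i = (0, 0)
  -> stationarity OK
Primal feasibility (all g_i <= 0): OK
Dual feasibility (all lambda_i >= 0): OK
Complementary slackness (lambda_i * g_i(x) = 0 for all i): FAILS

Verdict: the first failing condition is complementary_slackness -> comp.

comp


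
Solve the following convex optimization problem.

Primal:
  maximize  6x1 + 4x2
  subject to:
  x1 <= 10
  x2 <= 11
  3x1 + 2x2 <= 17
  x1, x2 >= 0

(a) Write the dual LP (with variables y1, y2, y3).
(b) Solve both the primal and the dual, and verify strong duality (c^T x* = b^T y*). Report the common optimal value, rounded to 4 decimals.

The standard primal-dual pair for 'max c^T x s.t. A x <= b, x >= 0' is:
  Dual:  min b^T y  s.t.  A^T y >= c,  y >= 0.

So the dual LP is:
  minimize  10y1 + 11y2 + 17y3
  subject to:
    y1 + 3y3 >= 6
    y2 + 2y3 >= 4
    y1, y2, y3 >= 0

Solving the primal: x* = (5.6667, 0).
  primal value c^T x* = 34.
Solving the dual: y* = (0, 0, 2).
  dual value b^T y* = 34.
Strong duality: c^T x* = b^T y*. Confirmed.

34


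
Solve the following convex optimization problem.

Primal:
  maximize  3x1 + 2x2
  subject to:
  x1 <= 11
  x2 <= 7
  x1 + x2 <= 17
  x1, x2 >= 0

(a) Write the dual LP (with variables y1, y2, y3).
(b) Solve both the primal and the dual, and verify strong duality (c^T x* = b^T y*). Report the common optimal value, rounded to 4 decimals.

The standard primal-dual pair for 'max c^T x s.t. A x <= b, x >= 0' is:
  Dual:  min b^T y  s.t.  A^T y >= c,  y >= 0.

So the dual LP is:
  minimize  11y1 + 7y2 + 17y3
  subject to:
    y1 + y3 >= 3
    y2 + y3 >= 2
    y1, y2, y3 >= 0

Solving the primal: x* = (11, 6).
  primal value c^T x* = 45.
Solving the dual: y* = (1, 0, 2).
  dual value b^T y* = 45.
Strong duality: c^T x* = b^T y*. Confirmed.

45


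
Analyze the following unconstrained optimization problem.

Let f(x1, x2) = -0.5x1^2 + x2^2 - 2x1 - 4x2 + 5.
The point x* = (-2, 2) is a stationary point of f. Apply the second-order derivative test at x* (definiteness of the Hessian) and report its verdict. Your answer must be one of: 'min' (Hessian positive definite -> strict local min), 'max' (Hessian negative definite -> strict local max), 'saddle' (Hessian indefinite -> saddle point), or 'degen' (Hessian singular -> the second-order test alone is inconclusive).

Compute the Hessian H = grad^2 f:
  H = [[-1, 0], [0, 2]]
Verify stationarity: grad f(x*) = H x* + g = (0, 0).
Eigenvalues of H: -1, 2.
Eigenvalues have mixed signs, so H is indefinite -> x* is a saddle point.

saddle


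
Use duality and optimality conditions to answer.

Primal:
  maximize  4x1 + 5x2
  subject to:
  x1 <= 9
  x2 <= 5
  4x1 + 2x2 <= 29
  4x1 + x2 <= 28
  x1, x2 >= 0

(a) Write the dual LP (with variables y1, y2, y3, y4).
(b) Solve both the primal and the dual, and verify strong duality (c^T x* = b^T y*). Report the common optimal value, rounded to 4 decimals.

The standard primal-dual pair for 'max c^T x s.t. A x <= b, x >= 0' is:
  Dual:  min b^T y  s.t.  A^T y >= c,  y >= 0.

So the dual LP is:
  minimize  9y1 + 5y2 + 29y3 + 28y4
  subject to:
    y1 + 4y3 + 4y4 >= 4
    y2 + 2y3 + y4 >= 5
    y1, y2, y3, y4 >= 0

Solving the primal: x* = (4.75, 5).
  primal value c^T x* = 44.
Solving the dual: y* = (0, 3, 1, 0).
  dual value b^T y* = 44.
Strong duality: c^T x* = b^T y*. Confirmed.

44


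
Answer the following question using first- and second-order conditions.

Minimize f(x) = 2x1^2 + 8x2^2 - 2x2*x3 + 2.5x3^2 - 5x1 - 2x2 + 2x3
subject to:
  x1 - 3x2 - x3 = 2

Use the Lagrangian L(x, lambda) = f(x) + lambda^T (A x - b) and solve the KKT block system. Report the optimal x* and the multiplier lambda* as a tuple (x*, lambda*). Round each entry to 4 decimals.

Form the Lagrangian:
  L(x, lambda) = (1/2) x^T Q x + c^T x + lambda^T (A x - b)
Stationarity (grad_x L = 0): Q x + c + A^T lambda = 0.
Primal feasibility: A x = b.

This gives the KKT block system:
  [ Q   A^T ] [ x     ]   [-c ]
  [ A    0  ] [ lambda ] = [ b ]

Solving the linear system:
  x*      = (1.3777, -0.0353, -0.5163)
  lambda* = (-0.5109)
  f(x*)   = -3.4144

x* = (1.3777, -0.0353, -0.5163), lambda* = (-0.5109)


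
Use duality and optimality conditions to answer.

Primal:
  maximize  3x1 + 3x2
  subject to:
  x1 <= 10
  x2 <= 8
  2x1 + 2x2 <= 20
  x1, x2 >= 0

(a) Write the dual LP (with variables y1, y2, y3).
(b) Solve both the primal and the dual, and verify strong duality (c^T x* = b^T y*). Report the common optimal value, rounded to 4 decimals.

The standard primal-dual pair for 'max c^T x s.t. A x <= b, x >= 0' is:
  Dual:  min b^T y  s.t.  A^T y >= c,  y >= 0.

So the dual LP is:
  minimize  10y1 + 8y2 + 20y3
  subject to:
    y1 + 2y3 >= 3
    y2 + 2y3 >= 3
    y1, y2, y3 >= 0

Solving the primal: x* = (2, 8).
  primal value c^T x* = 30.
Solving the dual: y* = (0, 0, 1.5).
  dual value b^T y* = 30.
Strong duality: c^T x* = b^T y*. Confirmed.

30


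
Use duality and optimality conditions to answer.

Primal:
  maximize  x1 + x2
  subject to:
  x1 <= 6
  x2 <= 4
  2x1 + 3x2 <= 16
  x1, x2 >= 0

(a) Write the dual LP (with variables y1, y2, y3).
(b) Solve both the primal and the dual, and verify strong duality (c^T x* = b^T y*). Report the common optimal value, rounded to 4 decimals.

The standard primal-dual pair for 'max c^T x s.t. A x <= b, x >= 0' is:
  Dual:  min b^T y  s.t.  A^T y >= c,  y >= 0.

So the dual LP is:
  minimize  6y1 + 4y2 + 16y3
  subject to:
    y1 + 2y3 >= 1
    y2 + 3y3 >= 1
    y1, y2, y3 >= 0

Solving the primal: x* = (6, 1.3333).
  primal value c^T x* = 7.3333.
Solving the dual: y* = (0.3333, 0, 0.3333).
  dual value b^T y* = 7.3333.
Strong duality: c^T x* = b^T y*. Confirmed.

7.3333


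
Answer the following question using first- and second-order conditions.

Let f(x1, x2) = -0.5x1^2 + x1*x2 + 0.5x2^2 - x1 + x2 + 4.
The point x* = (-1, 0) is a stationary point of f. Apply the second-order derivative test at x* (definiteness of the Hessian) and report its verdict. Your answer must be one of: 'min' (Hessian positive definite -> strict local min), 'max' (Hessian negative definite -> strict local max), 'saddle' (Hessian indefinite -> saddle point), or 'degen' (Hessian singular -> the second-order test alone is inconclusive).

Compute the Hessian H = grad^2 f:
  H = [[-1, 1], [1, 1]]
Verify stationarity: grad f(x*) = H x* + g = (0, 0).
Eigenvalues of H: -1.4142, 1.4142.
Eigenvalues have mixed signs, so H is indefinite -> x* is a saddle point.

saddle


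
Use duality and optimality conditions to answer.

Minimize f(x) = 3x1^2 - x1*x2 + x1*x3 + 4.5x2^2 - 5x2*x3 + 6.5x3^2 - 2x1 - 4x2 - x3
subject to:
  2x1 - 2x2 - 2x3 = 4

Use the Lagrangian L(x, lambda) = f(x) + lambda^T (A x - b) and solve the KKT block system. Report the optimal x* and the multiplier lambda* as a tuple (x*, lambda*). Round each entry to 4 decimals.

Form the Lagrangian:
  L(x, lambda) = (1/2) x^T Q x + c^T x + lambda^T (A x - b)
Stationarity (grad_x L = 0): Q x + c + A^T lambda = 0.
Primal feasibility: A x = b.

This gives the KKT block system:
  [ Q   A^T ] [ x     ]   [-c ]
  [ A    0  ] [ lambda ] = [ b ]

Solving the linear system:
  x*      = (1.2206, -0.2684, -0.511)
  lambda* = (-2.5404)
  f(x*)   = 4.6526

x* = (1.2206, -0.2684, -0.511), lambda* = (-2.5404)


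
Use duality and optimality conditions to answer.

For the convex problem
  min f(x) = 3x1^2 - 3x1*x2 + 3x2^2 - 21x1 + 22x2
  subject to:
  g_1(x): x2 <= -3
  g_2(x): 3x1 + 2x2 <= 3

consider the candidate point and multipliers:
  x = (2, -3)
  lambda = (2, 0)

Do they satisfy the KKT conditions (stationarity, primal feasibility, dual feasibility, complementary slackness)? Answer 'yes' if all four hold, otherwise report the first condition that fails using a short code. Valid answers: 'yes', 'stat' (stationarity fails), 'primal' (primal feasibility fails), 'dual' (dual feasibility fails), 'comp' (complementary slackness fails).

Gradient of f: grad f(x) = Q x + c = (0, -2)
Constraint values g_i(x) = a_i^T x - b_i:
  g_1((2, -3)) = 0
  g_2((2, -3)) = -3
Stationarity residual: grad f(x) + sum_i lambda_i a_i = (0, 0)
  -> stationarity OK
Primal feasibility (all g_i <= 0): OK
Dual feasibility (all lambda_i >= 0): OK
Complementary slackness (lambda_i * g_i(x) = 0 for all i): OK

Verdict: yes, KKT holds.

yes


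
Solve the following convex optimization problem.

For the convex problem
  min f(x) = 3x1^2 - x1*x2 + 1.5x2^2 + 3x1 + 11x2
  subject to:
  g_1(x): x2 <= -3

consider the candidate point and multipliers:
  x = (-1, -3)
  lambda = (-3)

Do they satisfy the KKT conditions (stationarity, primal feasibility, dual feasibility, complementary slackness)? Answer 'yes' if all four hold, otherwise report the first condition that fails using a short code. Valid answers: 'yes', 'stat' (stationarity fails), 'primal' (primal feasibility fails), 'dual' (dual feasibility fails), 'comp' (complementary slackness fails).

Gradient of f: grad f(x) = Q x + c = (0, 3)
Constraint values g_i(x) = a_i^T x - b_i:
  g_1((-1, -3)) = 0
Stationarity residual: grad f(x) + sum_i lambda_i a_i = (0, 0)
  -> stationarity OK
Primal feasibility (all g_i <= 0): OK
Dual feasibility (all lambda_i >= 0): FAILS
Complementary slackness (lambda_i * g_i(x) = 0 for all i): OK

Verdict: the first failing condition is dual_feasibility -> dual.

dual


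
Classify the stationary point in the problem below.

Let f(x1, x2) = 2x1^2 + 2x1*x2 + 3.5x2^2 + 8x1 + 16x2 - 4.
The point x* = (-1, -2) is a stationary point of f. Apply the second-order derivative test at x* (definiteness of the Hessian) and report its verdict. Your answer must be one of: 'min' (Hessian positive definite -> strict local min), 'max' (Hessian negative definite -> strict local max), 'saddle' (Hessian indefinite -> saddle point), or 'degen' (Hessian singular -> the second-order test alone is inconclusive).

Compute the Hessian H = grad^2 f:
  H = [[4, 2], [2, 7]]
Verify stationarity: grad f(x*) = H x* + g = (0, 0).
Eigenvalues of H: 3, 8.
Both eigenvalues > 0, so H is positive definite -> x* is a strict local min.

min


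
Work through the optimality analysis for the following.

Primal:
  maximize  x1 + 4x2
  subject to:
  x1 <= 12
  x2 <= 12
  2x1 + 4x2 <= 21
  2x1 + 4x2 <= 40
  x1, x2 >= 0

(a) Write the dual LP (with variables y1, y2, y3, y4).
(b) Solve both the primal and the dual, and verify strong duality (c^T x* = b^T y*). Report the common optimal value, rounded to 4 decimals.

The standard primal-dual pair for 'max c^T x s.t. A x <= b, x >= 0' is:
  Dual:  min b^T y  s.t.  A^T y >= c,  y >= 0.

So the dual LP is:
  minimize  12y1 + 12y2 + 21y3 + 40y4
  subject to:
    y1 + 2y3 + 2y4 >= 1
    y2 + 4y3 + 4y4 >= 4
    y1, y2, y3, y4 >= 0

Solving the primal: x* = (0, 5.25).
  primal value c^T x* = 21.
Solving the dual: y* = (0, 0, 1, 0).
  dual value b^T y* = 21.
Strong duality: c^T x* = b^T y*. Confirmed.

21


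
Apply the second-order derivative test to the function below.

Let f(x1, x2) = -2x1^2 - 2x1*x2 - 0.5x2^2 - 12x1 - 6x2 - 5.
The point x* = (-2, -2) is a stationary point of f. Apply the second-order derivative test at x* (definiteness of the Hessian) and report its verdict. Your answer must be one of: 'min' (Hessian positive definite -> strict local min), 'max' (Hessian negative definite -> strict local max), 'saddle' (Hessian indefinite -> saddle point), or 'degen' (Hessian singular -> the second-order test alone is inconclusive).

Compute the Hessian H = grad^2 f:
  H = [[-4, -2], [-2, -1]]
Verify stationarity: grad f(x*) = H x* + g = (0, 0).
Eigenvalues of H: -5, 0.
H has a zero eigenvalue (singular; negative semidefinite but not definite), so H is neither positive definite, negative definite, nor indefinite. The second-order test alone is inconclusive -> degen.
(Indeed, f is constant along the null direction of H through x*, so x* is not a strict local extremum.)

degen


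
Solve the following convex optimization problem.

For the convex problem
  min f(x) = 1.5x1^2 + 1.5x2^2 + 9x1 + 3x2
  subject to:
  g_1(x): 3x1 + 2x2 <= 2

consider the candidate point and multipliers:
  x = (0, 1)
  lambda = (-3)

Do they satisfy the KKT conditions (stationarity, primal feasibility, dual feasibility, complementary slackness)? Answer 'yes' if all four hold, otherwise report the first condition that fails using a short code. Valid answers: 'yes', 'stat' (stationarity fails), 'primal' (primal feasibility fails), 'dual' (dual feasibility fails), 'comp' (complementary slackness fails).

Gradient of f: grad f(x) = Q x + c = (9, 6)
Constraint values g_i(x) = a_i^T x - b_i:
  g_1((0, 1)) = 0
Stationarity residual: grad f(x) + sum_i lambda_i a_i = (0, 0)
  -> stationarity OK
Primal feasibility (all g_i <= 0): OK
Dual feasibility (all lambda_i >= 0): FAILS
Complementary slackness (lambda_i * g_i(x) = 0 for all i): OK

Verdict: the first failing condition is dual_feasibility -> dual.

dual


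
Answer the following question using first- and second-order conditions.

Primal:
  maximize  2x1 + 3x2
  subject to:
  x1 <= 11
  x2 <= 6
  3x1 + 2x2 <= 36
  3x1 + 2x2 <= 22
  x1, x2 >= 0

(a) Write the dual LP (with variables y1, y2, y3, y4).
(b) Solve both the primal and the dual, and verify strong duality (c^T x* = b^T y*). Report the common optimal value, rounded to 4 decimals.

The standard primal-dual pair for 'max c^T x s.t. A x <= b, x >= 0' is:
  Dual:  min b^T y  s.t.  A^T y >= c,  y >= 0.

So the dual LP is:
  minimize  11y1 + 6y2 + 36y3 + 22y4
  subject to:
    y1 + 3y3 + 3y4 >= 2
    y2 + 2y3 + 2y4 >= 3
    y1, y2, y3, y4 >= 0

Solving the primal: x* = (3.3333, 6).
  primal value c^T x* = 24.6667.
Solving the dual: y* = (0, 1.6667, 0, 0.6667).
  dual value b^T y* = 24.6667.
Strong duality: c^T x* = b^T y*. Confirmed.

24.6667


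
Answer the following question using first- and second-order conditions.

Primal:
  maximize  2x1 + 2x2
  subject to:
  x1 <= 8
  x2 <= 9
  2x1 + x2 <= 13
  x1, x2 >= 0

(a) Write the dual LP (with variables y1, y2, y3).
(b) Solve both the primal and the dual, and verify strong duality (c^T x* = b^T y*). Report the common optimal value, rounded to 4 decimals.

The standard primal-dual pair for 'max c^T x s.t. A x <= b, x >= 0' is:
  Dual:  min b^T y  s.t.  A^T y >= c,  y >= 0.

So the dual LP is:
  minimize  8y1 + 9y2 + 13y3
  subject to:
    y1 + 2y3 >= 2
    y2 + y3 >= 2
    y1, y2, y3 >= 0

Solving the primal: x* = (2, 9).
  primal value c^T x* = 22.
Solving the dual: y* = (0, 1, 1).
  dual value b^T y* = 22.
Strong duality: c^T x* = b^T y*. Confirmed.

22


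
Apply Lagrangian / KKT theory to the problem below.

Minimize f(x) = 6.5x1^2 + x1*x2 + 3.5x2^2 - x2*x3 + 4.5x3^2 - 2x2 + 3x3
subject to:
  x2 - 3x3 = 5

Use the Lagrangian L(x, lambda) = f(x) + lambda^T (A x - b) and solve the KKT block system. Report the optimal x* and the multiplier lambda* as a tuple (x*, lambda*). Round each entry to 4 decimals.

Form the Lagrangian:
  L(x, lambda) = (1/2) x^T Q x + c^T x + lambda^T (A x - b)
Stationarity (grad_x L = 0): Q x + c + A^T lambda = 0.
Primal feasibility: A x = b.

This gives the KKT block system:
  [ Q   A^T ] [ x     ]   [-c ]
  [ A    0  ] [ lambda ] = [ b ]

Solving the linear system:
  x*      = (-0.0459, 0.5972, -1.4676)
  lambda* = (-3.6019)
  f(x*)   = 6.2061

x* = (-0.0459, 0.5972, -1.4676), lambda* = (-3.6019)
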